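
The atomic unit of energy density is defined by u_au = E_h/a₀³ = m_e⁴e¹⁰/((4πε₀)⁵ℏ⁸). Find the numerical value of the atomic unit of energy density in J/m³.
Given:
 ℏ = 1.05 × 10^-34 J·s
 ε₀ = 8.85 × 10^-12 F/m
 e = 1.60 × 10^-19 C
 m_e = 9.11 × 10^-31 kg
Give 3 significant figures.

3.01 × 10^13 J/m³

u_au = E_h/a₀³ = m_e⁴e¹⁰/((4πε₀)⁵ℏ⁸)
E_h = 4.38 × 10^-18 J
a₀ = 5.26 × 10^-11 m
E_h/a₀³ = 3.01 × 10^13 J/m³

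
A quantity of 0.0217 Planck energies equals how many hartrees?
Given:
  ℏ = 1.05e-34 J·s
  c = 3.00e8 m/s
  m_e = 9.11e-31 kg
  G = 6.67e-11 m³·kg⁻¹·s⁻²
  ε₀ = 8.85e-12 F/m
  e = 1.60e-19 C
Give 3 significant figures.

9.69e24

Planck energy: E_P = √(ℏc⁵/G) = 1.96e9 J
hartree: E_h = m_e e⁴/(4πε₀ℏ)² = 4.38e-18 J
0.0217 × 1.96e9 / 4.38e-18 = 9.69e24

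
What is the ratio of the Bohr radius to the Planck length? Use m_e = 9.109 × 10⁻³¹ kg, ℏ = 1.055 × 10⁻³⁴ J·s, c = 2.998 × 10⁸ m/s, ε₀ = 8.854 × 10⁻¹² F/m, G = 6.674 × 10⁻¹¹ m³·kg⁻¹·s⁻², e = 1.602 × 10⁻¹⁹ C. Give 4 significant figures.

3.277 × 10²⁴

Bohr radius: a₀ = 4πε₀ℏ²/(m_e e²) = 5.297 × 10⁻¹¹ m
Planck length: ℓ_P = √(ℏG/c³) = 1.616 × 10⁻³⁵ m
ratio = 5.297 × 10⁻¹¹ / 1.616 × 10⁻³⁵ = 3.277 × 10²⁴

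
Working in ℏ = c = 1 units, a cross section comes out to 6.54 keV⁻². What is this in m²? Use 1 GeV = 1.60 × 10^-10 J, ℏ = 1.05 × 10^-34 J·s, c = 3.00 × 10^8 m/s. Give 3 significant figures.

Area is [L]² = [E]⁻²·(ℏc)²; restore (ℏc)².
1 GeV⁻² → (ℏc)² × (1 GeV in J)⁻² = 3.88 × 10^-32 m².
Convert the energy scale: 6.54 keV⁻² = 6.54 × 10^12 GeV⁻².
Result: 6.54 × 10^12 × 3.88 × 10^-32 = 2.53 × 10^-19 m².

2.53 × 10^-19 m²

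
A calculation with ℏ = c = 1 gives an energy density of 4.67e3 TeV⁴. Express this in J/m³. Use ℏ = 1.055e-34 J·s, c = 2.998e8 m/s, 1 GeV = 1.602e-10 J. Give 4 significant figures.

[E]/[L]³ = [E]⁴/(ℏc)³; restore (ℏc)⁻³.
1 GeV⁴ → 1/(ℏc)³ × (1 GeV in J)⁴ = 2.082e37 J/m³.
Convert the energy scale: 4.67e3 TeV⁴ = 4.67e15 GeV⁴.
Result: 4.67e15 × 2.082e37 = 9.721e52 J/m³.

9.721e52 J/m³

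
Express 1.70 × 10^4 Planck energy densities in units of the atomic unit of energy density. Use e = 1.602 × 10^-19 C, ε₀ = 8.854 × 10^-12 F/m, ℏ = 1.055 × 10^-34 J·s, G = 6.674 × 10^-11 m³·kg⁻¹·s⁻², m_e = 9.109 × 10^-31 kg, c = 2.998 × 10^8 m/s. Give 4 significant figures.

2.688 × 10^104

Planck energy density: u_P = c⁷/(ℏG²) = 4.632 × 10^113 J/m³
atomic unit of energy density: u_au = E_h/a₀³ = m_e⁴e¹⁰/((4πε₀)⁵ℏ⁸) = 2.929 × 10^13 J/m³
1.70 × 10^4 × 4.632 × 10^113 / 2.929 × 10^13 = 2.688 × 10^104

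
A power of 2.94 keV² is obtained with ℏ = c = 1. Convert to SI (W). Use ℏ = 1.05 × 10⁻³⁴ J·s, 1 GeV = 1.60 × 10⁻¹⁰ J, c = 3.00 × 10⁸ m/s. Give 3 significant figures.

Power is [E]/[T] = [E]²/ℏ.
1 GeV² → 1/ℏ × (1 GeV in J)² = 2.44 × 10¹⁴ W.
Convert the energy scale: 2.94 keV² = 2.94 × 10⁻¹² GeV².
Result: 2.94 × 10⁻¹² × 2.44 × 10¹⁴ = 717 W.

717 W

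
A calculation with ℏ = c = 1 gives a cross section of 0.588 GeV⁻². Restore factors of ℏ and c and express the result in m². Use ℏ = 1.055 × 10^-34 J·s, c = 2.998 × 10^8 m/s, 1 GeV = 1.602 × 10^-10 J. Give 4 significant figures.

2.292 × 10^-32 m²

Area is [L]² = [E]⁻²·(ℏc)²; restore (ℏc)².
1 GeV⁻² → (ℏc)² × (1 GeV in J)⁻² = 3.898 × 10^-32 m².
Result: 0.588 × 3.898 × 10^-32 = 2.292 × 10^-32 m².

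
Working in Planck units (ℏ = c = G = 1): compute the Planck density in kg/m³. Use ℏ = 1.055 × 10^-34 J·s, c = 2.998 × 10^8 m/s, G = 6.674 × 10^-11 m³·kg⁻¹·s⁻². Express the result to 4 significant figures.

Dimensional analysis gives ρ_P = c⁵/(ℏG²).
  = 2.422 × 10^42 / 4.699 × 10^-55
  = 5.154 × 10^96 kg/m³

5.154 × 10^96 kg/m³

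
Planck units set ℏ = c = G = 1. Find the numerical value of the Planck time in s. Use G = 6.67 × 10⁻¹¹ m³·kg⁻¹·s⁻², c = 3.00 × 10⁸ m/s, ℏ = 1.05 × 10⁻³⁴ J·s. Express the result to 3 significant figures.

5.37 × 10⁻⁴⁴ s

Dimensional analysis gives t_P = √(ℏG/c⁵).
  = √(2.88 × 10⁻⁸⁷)
  = 5.37 × 10⁻⁴⁴ s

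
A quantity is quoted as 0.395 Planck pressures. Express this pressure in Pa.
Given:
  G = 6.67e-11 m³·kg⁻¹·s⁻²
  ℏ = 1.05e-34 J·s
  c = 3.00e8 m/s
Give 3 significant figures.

1.85e113 Pa

One Planck pressure: p_P = c⁷/(ℏG²) = 4.68e113 Pa.
0.395 × 4.68e113 Pa = 1.85e113 Pa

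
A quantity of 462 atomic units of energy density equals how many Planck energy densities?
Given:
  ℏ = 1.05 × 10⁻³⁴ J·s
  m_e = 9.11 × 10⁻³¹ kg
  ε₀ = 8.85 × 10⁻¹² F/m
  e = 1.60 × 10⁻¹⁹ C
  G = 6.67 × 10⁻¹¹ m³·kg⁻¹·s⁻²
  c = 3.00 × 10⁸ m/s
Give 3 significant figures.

2.97 × 10⁻⁹⁸

atomic unit of energy density: u_au = E_h/a₀³ = m_e⁴e¹⁰/((4πε₀)⁵ℏ⁸) = 3.01 × 10¹³ J/m³
Planck energy density: u_P = c⁷/(ℏG²) = 4.68 × 10¹¹³ J/m³
462 × 3.01 × 10¹³ / 4.68 × 10¹¹³ = 2.97 × 10⁻⁹⁸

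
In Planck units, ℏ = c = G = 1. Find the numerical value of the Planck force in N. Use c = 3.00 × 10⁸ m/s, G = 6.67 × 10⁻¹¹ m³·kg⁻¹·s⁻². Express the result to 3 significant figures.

1.21 × 10⁴⁴ N

The unique combination of the constants set to 1 with dimensions of force is F_P = c⁴/G.
  = 8.10 × 10³³ / 6.67 × 10⁻¹¹
  = 1.21 × 10⁴⁴ N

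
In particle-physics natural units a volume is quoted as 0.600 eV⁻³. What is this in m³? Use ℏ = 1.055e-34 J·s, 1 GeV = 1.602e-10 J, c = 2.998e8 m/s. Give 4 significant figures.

4.618e-21 m³

Volume is [L]³ = [E]⁻³·(ℏc)³.
1 GeV⁻³ → (ℏc)³ × (1 GeV in J)⁻³ = 7.696e-48 m³.
Convert the energy scale: 0.600 eV⁻³ = 6.00e26 GeV⁻³.
Result: 6.00e26 × 7.696e-48 = 4.618e-21 m³.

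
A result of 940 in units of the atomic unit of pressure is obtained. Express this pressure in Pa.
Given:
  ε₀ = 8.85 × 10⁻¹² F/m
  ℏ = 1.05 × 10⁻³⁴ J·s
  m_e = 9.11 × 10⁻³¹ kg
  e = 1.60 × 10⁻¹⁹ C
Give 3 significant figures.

One atomic unit of pressure: P_au = E_h/a₀³ = m_e⁴e¹⁰/((4πε₀)⁵ℏ⁸) = 3.01 × 10¹³ Pa.
940 × 3.01 × 10¹³ Pa = 2.83 × 10¹⁶ Pa

2.83 × 10¹⁶ Pa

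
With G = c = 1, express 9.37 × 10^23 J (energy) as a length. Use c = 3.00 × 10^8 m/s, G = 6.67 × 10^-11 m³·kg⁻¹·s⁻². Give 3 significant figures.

Energy → length via G/c⁴.
9.37 × 10^23 J × (G/c⁴) = 7.72 × 10^-21 m

7.72 × 10^-21 m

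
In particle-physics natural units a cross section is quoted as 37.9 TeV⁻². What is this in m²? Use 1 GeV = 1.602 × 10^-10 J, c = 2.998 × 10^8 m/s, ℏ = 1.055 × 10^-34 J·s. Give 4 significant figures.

1.477 × 10^-36 m²

Area is [L]² = [E]⁻²·(ℏc)²; restore (ℏc)².
1 GeV⁻² → (ℏc)² × (1 GeV in J)⁻² = 3.898 × 10^-32 m².
Convert the energy scale: 37.9 TeV⁻² = 3.79 × 10^-5 GeV⁻².
Result: 3.79 × 10^-5 × 3.898 × 10^-32 = 1.477 × 10^-36 m².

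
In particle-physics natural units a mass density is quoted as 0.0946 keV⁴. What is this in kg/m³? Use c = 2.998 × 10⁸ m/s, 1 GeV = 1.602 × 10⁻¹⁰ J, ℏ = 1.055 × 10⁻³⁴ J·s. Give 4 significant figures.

Mass density is [E]/(c²[L]³) = [E]⁴/(ℏ³c⁵).
1 GeV⁴ → 1/(ℏ³c⁵) × (1 GeV in J)⁴ = 2.316 × 10²⁰ kg/m³.
Convert the energy scale: 0.0946 keV⁴ = 9.46 × 10⁻²⁶ GeV⁴.
Result: 9.46 × 10⁻²⁶ × 2.316 × 10²⁰ = 2.191 × 10⁻⁵ kg/m³.

2.191 × 10⁻⁵ kg/m³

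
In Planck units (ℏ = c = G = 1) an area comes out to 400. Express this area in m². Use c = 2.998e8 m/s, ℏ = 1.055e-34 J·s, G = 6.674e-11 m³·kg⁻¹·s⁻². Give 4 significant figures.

One Planck area: A_P = ℏG/c³ = 2.613e-70 m².
400 × 2.613e-70 m² = 1.045e-67 m²

1.045e-67 m²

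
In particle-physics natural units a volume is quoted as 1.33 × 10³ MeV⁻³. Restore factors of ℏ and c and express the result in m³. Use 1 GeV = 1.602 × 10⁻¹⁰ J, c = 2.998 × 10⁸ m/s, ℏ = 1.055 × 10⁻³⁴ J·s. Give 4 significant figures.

1.024 × 10⁻³⁵ m³

Volume is [L]³ = [E]⁻³·(ℏc)³.
1 GeV⁻³ → (ℏc)³ × (1 GeV in J)⁻³ = 7.696 × 10⁻⁴⁸ m³.
Convert the energy scale: 1.33 × 10³ MeV⁻³ = 1.33 × 10¹² GeV⁻³.
Result: 1.33 × 10¹² × 7.696 × 10⁻⁴⁸ = 1.024 × 10⁻³⁵ m³.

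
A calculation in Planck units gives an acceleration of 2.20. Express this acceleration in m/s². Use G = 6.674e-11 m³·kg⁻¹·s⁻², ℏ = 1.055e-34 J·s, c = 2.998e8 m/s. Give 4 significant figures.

1.223e52 m/s²

One Planck acceleration: a_P = √(c⁷/(ℏG)) = 5.560e51 m/s².
2.20 × 5.560e51 m/s² = 1.223e52 m/s²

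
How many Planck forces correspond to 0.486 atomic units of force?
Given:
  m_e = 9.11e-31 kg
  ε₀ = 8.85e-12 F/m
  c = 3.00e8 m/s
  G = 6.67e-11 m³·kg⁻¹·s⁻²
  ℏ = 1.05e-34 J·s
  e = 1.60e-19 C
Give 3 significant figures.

atomic unit of force: F_au = E_h/a₀ = m_e²e⁶/((4πε₀)³ℏ⁴) = 8.33e-8 N
Planck force: F_P = c⁴/G = 1.21e44 N
0.486 × 8.33e-8 / 1.21e44 = 3.33e-52

3.33e-52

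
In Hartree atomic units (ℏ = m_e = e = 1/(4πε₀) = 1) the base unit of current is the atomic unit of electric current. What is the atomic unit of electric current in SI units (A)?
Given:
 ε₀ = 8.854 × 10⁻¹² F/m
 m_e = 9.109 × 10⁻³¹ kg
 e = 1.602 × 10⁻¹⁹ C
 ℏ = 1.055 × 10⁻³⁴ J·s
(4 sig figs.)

I_au = e E_h/ℏ = m_e e⁵/((4πε₀)²ℏ³)
E_h = 4.354 × 10⁻¹⁸ J
e·E_h/ℏ = 6.612 × 10⁻³ A

6.612 × 10⁻³ A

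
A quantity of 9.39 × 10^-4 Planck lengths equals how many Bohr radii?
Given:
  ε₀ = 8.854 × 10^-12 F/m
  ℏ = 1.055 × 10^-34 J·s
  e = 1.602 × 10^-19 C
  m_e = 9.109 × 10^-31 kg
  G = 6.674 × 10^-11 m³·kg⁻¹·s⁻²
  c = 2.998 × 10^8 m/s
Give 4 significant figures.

2.865 × 10^-28

Planck length: ℓ_P = √(ℏG/c³) = 1.616 × 10^-35 m
Bohr radius: a₀ = 4πε₀ℏ²/(m_e e²) = 5.297 × 10^-11 m
9.39 × 10^-4 × 1.616 × 10^-35 / 5.297 × 10^-11 = 2.865 × 10^-28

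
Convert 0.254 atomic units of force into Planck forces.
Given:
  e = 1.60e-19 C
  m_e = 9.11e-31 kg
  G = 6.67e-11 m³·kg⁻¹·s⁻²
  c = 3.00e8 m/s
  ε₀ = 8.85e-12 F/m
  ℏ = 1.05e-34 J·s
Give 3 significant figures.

atomic unit of force: F_au = E_h/a₀ = m_e²e⁶/((4πε₀)³ℏ⁴) = 8.33e-8 N
Planck force: F_P = c⁴/G = 1.21e44 N
0.254 × 8.33e-8 / 1.21e44 = 1.74e-52

1.74e-52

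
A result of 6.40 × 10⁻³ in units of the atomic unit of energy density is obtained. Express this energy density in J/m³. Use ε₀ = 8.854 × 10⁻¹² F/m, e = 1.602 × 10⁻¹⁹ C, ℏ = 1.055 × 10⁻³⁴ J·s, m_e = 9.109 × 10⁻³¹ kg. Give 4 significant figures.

One atomic unit of energy density: u_au = E_h/a₀³ = m_e⁴e¹⁰/((4πε₀)⁵ℏ⁸) = 2.929 × 10¹³ J/m³.
6.40 × 10⁻³ × 2.929 × 10¹³ J/m³ = 1.875 × 10¹¹ J/m³

1.875 × 10¹¹ J/m³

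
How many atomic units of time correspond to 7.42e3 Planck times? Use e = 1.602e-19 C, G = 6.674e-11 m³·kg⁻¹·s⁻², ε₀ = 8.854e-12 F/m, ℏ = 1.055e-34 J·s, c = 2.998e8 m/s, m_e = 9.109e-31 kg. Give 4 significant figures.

Planck time: t_P = √(ℏG/c⁵) = 5.392e-44 s
atomic unit of time: τ_au = (4πε₀)²ℏ³/(m_e e⁴) = 2.423e-17 s
7.42e3 × 5.392e-44 / 2.423e-17 = 1.651e-23

1.651e-23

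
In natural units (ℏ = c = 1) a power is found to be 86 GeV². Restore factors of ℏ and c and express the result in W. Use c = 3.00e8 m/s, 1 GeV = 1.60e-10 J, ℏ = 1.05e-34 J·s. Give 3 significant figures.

Power is [E]/[T] = [E]²/ℏ.
1 GeV² → 1/ℏ × (1 GeV in J)² = 2.44e14 W.
Result: 86 × 2.44e14 = 2.10e16 W.

2.10e16 W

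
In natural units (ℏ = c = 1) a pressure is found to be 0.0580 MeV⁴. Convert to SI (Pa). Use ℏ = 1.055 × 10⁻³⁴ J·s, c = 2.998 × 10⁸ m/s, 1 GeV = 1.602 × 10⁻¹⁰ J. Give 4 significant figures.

1.207 × 10²⁴ Pa

Pressure is [E]/[L]³ = [E]⁴/(ℏc)³.
1 GeV⁴ → 1/(ℏc)³ × (1 GeV in J)⁴ = 2.082 × 10³⁷ Pa.
Convert the energy scale: 0.0580 MeV⁴ = 5.80 × 10⁻¹⁴ GeV⁴.
Result: 5.80 × 10⁻¹⁴ × 2.082 × 10³⁷ = 1.207 × 10²⁴ Pa.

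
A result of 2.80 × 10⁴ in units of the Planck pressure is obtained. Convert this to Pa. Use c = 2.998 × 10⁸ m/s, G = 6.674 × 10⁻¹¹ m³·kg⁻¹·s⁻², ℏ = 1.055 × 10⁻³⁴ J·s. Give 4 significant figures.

1.297 × 10¹¹⁸ Pa

One Planck pressure: p_P = c⁷/(ℏG²) = 4.632 × 10¹¹³ Pa.
2.80 × 10⁴ × 4.632 × 10¹¹³ Pa = 1.297 × 10¹¹⁸ Pa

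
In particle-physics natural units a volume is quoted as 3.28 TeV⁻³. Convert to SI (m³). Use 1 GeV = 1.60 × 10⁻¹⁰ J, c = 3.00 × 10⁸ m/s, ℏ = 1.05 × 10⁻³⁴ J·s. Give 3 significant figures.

2.50 × 10⁻⁵⁶ m³

Volume is [L]³ = [E]⁻³·(ℏc)³.
1 GeV⁻³ → (ℏc)³ × (1 GeV in J)⁻³ = 7.63 × 10⁻⁴⁸ m³.
Convert the energy scale: 3.28 TeV⁻³ = 3.28 × 10⁻⁹ GeV⁻³.
Result: 3.28 × 10⁻⁹ × 7.63 × 10⁻⁴⁸ = 2.50 × 10⁻⁵⁶ m³.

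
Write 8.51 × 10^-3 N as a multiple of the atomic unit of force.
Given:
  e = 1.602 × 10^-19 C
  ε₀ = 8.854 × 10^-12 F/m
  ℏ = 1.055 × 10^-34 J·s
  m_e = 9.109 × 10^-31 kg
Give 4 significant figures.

atomic unit of force: F_au = E_h/a₀ = m_e²e⁶/((4πε₀)³ℏ⁴) = 8.220 × 10^-8 N.
8.51 × 10^-3 / 8.220 × 10^-8 = 1.035 × 10^5

1.035 × 10^5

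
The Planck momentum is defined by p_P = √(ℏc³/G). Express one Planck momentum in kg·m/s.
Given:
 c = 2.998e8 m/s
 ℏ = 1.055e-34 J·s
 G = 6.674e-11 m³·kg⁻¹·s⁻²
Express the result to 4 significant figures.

p_P = √(ℏc³/G)
  = √(42.60)
  = 6.527 kg·m/s

6.527 kg·m/s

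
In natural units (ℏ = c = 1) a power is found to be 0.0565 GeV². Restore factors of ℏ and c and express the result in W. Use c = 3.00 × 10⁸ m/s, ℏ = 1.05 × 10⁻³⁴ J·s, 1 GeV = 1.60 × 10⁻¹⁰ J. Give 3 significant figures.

Power is [E]/[T] = [E]²/ℏ.
1 GeV² → 1/ℏ × (1 GeV in J)² = 2.44 × 10¹⁴ W.
Result: 0.0565 × 2.44 × 10¹⁴ = 1.38 × 10¹³ W.

1.38 × 10¹³ W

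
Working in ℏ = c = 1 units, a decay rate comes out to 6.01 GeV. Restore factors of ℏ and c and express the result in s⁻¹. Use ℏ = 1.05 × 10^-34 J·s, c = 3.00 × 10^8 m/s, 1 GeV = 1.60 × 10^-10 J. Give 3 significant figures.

A rate is [E]/ℏ; divide by ℏ.
1 GeV → 1/ℏ × (1 GeV in J) = 1.52 × 10^24 s⁻¹.
Result: 6.01 × 1.52 × 10^24 = 9.16 × 10^24 s⁻¹.

9.16 × 10^24 s⁻¹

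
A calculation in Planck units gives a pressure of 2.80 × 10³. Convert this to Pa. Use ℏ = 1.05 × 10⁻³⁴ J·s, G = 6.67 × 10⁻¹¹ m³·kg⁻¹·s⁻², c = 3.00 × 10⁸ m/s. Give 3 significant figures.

One Planck pressure: p_P = c⁷/(ℏG²) = 4.68 × 10¹¹³ Pa.
2.80 × 10³ × 4.68 × 10¹¹³ Pa = 1.31 × 10¹¹⁷ Pa

1.31 × 10¹¹⁷ Pa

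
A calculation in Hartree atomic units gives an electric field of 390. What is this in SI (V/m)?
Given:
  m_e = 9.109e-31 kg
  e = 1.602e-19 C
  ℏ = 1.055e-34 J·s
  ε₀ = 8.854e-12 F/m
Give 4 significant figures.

2.001e14 V/m

One atomic unit of electric field: E_au = E_h/(e a₀) = m_e²e⁵/((4πε₀)³ℏ⁴) = 5.131e11 V/m.
390 × 5.131e11 V/m = 2.001e14 V/m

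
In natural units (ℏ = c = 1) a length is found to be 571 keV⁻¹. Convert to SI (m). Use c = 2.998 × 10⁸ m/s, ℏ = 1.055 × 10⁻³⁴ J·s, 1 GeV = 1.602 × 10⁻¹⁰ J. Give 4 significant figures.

1.127 × 10⁻⁷ m

A length is [E]⁻¹ in ℏ=c=1; restore one factor of ℏc.
1 GeV⁻¹ → ℏc × (1 GeV in J)⁻¹ = 1.974 × 10⁻¹⁶ m.
Convert the energy scale: 571 keV⁻¹ = 5.71 × 10⁸ GeV⁻¹.
Result: 5.71 × 10⁸ × 1.974 × 10⁻¹⁶ = 1.127 × 10⁻⁷ m.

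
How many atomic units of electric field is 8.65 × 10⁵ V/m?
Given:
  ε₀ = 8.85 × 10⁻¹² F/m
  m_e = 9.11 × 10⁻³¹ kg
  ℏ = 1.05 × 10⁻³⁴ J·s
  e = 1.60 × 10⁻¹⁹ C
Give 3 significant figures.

1.66 × 10⁻⁶

atomic unit of electric field: E_au = E_h/(e a₀) = m_e²e⁵/((4πε₀)³ℏ⁴) = 5.20 × 10¹¹ V/m.
8.65 × 10⁵ / 5.20 × 10¹¹ = 1.66 × 10⁻⁶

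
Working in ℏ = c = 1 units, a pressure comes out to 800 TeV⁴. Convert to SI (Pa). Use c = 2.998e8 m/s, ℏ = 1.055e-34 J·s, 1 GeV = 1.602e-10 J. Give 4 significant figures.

1.665e52 Pa

Pressure is [E]/[L]³ = [E]⁴/(ℏc)³.
1 GeV⁴ → 1/(ℏc)³ × (1 GeV in J)⁴ = 2.082e37 Pa.
Convert the energy scale: 800 TeV⁴ = 8.00e14 GeV⁴.
Result: 8.00e14 × 2.082e37 = 1.665e52 Pa.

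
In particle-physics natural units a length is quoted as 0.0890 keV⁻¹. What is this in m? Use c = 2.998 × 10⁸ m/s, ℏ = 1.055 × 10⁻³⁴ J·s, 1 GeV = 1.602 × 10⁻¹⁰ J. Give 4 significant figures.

1.757 × 10⁻¹¹ m

A length is [E]⁻¹ in ℏ=c=1; restore one factor of ℏc.
1 GeV⁻¹ → ℏc × (1 GeV in J)⁻¹ = 1.974 × 10⁻¹⁶ m.
Convert the energy scale: 0.0890 keV⁻¹ = 8.90 × 10⁴ GeV⁻¹.
Result: 8.90 × 10⁴ × 1.974 × 10⁻¹⁶ = 1.757 × 10⁻¹¹ m.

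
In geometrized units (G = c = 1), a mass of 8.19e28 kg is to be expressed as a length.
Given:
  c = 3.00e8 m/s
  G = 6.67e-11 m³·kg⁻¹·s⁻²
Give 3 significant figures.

In G = c = 1 units mass has dimensions of length; the conversion factor is G/c².
8.19e28 kg × (G/c²) = 60.7 m

60.7 m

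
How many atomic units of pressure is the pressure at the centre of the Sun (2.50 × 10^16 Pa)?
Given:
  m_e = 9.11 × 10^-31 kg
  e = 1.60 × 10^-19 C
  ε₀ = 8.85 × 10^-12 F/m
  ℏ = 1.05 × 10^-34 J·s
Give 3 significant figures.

atomic unit of pressure: P_au = E_h/a₀³ = m_e⁴e¹⁰/((4πε₀)⁵ℏ⁸) = 3.01 × 10^13 Pa.
2.50 × 10^16 / 3.01 × 10^13 = 830

830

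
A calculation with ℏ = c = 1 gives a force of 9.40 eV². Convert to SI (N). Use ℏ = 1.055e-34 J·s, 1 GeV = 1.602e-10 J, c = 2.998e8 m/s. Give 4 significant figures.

Force is [E]/[L] = [E]²/(ℏc); restore (ℏc)⁻¹.
1 GeV² → 1/(ℏc) × (1 GeV in J)² = 8.114e5 N.
Convert the energy scale: 9.40 eV² = 9.40e-18 GeV².
Result: 9.40e-18 × 8.114e5 = 7.627e-12 N.

7.627e-12 N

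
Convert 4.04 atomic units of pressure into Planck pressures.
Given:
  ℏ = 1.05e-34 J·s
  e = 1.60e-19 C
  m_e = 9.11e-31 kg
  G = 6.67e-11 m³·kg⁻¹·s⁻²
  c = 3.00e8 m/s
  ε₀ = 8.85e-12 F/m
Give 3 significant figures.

atomic unit of pressure: P_au = E_h/a₀³ = m_e⁴e¹⁰/((4πε₀)⁵ℏ⁸) = 3.01e13 Pa
Planck pressure: p_P = c⁷/(ℏG²) = 4.68e113 Pa
4.04 × 3.01e13 / 4.68e113 = 2.60e-100

2.60e-100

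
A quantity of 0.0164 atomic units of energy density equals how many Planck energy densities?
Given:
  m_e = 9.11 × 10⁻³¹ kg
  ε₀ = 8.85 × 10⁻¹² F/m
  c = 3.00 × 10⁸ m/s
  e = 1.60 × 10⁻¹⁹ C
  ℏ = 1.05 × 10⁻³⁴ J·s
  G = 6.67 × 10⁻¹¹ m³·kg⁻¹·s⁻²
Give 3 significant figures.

atomic unit of energy density: u_au = E_h/a₀³ = m_e⁴e¹⁰/((4πε₀)⁵ℏ⁸) = 3.01 × 10¹³ J/m³
Planck energy density: u_P = c⁷/(ℏG²) = 4.68 × 10¹¹³ J/m³
0.0164 × 3.01 × 10¹³ / 4.68 × 10¹¹³ = 1.06 × 10⁻¹⁰²

1.06 × 10⁻¹⁰²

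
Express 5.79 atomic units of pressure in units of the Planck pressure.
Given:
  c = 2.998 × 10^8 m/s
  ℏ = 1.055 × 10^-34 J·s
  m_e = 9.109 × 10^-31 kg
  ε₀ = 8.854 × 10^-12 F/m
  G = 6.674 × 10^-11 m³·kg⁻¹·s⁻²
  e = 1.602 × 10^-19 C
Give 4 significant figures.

3.661 × 10^-100

atomic unit of pressure: P_au = E_h/a₀³ = m_e⁴e¹⁰/((4πε₀)⁵ℏ⁸) = 2.929 × 10^13 Pa
Planck pressure: p_P = c⁷/(ℏG²) = 4.632 × 10^113 Pa
5.79 × 2.929 × 10^13 / 4.632 × 10^113 = 3.661 × 10^-100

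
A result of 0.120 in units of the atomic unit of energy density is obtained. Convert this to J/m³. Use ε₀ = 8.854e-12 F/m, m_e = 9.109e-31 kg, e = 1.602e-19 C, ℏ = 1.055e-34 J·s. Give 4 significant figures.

3.515e12 J/m³

One atomic unit of energy density: u_au = E_h/a₀³ = m_e⁴e¹⁰/((4πε₀)⁵ℏ⁸) = 2.929e13 J/m³.
0.120 × 2.929e13 J/m³ = 3.515e12 J/m³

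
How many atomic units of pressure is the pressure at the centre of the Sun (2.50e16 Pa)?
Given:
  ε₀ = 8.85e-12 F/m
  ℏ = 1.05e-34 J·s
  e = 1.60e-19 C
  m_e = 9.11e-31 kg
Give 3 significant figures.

830

atomic unit of pressure: P_au = E_h/a₀³ = m_e⁴e¹⁰/((4πε₀)⁵ℏ⁸) = 3.01e13 Pa.
2.50e16 / 3.01e13 = 830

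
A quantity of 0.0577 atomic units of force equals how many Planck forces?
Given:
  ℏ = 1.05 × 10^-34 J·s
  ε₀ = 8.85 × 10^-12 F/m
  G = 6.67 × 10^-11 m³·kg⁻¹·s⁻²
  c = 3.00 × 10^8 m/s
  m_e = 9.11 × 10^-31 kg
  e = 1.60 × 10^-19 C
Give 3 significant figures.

3.96 × 10^-53

atomic unit of force: F_au = E_h/a₀ = m_e²e⁶/((4πε₀)³ℏ⁴) = 8.33 × 10^-8 N
Planck force: F_P = c⁴/G = 1.21 × 10^44 N
0.0577 × 8.33 × 10^-8 / 1.21 × 10^44 = 3.96 × 10^-53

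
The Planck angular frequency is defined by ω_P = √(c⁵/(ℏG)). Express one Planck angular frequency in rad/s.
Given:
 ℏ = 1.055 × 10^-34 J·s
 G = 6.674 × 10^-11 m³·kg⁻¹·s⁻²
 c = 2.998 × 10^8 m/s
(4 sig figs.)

1.855 × 10^43 rad/s

ω_P = √(c⁵/(ℏG))
  = √(3.440 × 10^86)
  = 1.855 × 10^43 rad/s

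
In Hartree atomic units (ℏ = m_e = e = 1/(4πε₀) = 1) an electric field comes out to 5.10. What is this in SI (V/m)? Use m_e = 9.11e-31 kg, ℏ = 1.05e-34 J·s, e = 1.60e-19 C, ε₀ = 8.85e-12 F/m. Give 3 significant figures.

2.65e12 V/m

One atomic unit of electric field: E_au = E_h/(e a₀) = m_e²e⁵/((4πε₀)³ℏ⁴) = 5.20e11 V/m.
5.10 × 5.20e11 V/m = 2.65e12 V/m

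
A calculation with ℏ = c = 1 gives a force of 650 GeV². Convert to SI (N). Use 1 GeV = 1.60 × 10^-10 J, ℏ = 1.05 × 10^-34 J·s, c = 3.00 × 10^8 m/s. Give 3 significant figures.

5.28 × 10^8 N

Force is [E]/[L] = [E]²/(ℏc); restore (ℏc)⁻¹.
1 GeV² → 1/(ℏc) × (1 GeV in J)² = 8.13 × 10^5 N.
Result: 650 × 8.13 × 10^5 = 5.28 × 10^8 N.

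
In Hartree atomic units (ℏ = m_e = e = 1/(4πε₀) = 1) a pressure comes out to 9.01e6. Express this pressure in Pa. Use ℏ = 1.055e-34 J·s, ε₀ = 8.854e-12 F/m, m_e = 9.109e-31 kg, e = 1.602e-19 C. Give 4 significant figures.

2.639e20 Pa

One atomic unit of pressure: P_au = E_h/a₀³ = m_e⁴e¹⁰/((4πε₀)⁵ℏ⁸) = 2.929e13 Pa.
9.01e6 × 2.929e13 Pa = 2.639e20 Pa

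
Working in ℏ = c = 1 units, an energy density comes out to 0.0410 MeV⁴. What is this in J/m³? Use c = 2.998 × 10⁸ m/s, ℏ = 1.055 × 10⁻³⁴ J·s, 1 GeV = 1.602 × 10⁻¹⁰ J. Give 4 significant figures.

8.535 × 10²³ J/m³

[E]/[L]³ = [E]⁴/(ℏc)³; restore (ℏc)⁻³.
1 GeV⁴ → 1/(ℏc)³ × (1 GeV in J)⁴ = 2.082 × 10³⁷ J/m³.
Convert the energy scale: 0.0410 MeV⁴ = 4.10 × 10⁻¹⁴ GeV⁴.
Result: 4.10 × 10⁻¹⁴ × 2.082 × 10³⁷ = 8.535 × 10²³ J/m³.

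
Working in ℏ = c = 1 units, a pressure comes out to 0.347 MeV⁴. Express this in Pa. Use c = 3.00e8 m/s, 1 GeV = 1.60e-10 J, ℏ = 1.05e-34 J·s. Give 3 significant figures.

7.28e24 Pa

Pressure is [E]/[L]³ = [E]⁴/(ℏc)³.
1 GeV⁴ → 1/(ℏc)³ × (1 GeV in J)⁴ = 2.10e37 Pa.
Convert the energy scale: 0.347 MeV⁴ = 3.47e-13 GeV⁴.
Result: 3.47e-13 × 2.10e37 = 7.28e24 Pa.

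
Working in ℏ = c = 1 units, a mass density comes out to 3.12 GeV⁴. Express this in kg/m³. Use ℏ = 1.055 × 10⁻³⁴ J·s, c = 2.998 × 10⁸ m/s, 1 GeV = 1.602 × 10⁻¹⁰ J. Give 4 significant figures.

7.226 × 10²⁰ kg/m³

Mass density is [E]/(c²[L]³) = [E]⁴/(ℏ³c⁵).
1 GeV⁴ → 1/(ℏ³c⁵) × (1 GeV in J)⁴ = 2.316 × 10²⁰ kg/m³.
Result: 3.12 × 2.316 × 10²⁰ = 7.226 × 10²⁰ kg/m³.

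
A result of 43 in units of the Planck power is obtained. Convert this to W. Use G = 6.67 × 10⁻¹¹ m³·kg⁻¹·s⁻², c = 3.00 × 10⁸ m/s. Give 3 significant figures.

1.57 × 10⁵⁴ W

One Planck power: P_P = c⁵/G = 3.64 × 10⁵² W.
43 × 3.64 × 10⁵² W = 1.57 × 10⁵⁴ W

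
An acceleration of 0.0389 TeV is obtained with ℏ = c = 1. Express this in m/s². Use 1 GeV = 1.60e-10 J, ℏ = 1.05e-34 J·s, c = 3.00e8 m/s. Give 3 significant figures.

Acceleration is [L]/[T]² = c·[E]/ℏ.
1 GeV → c/ℏ × (1 GeV in J) = 4.57e32 m/s².
Convert the energy scale: 0.0389 TeV = 38.9 GeV.
Result: 38.9 × 4.57e32 = 1.78e34 m/s².

1.78e34 m/s²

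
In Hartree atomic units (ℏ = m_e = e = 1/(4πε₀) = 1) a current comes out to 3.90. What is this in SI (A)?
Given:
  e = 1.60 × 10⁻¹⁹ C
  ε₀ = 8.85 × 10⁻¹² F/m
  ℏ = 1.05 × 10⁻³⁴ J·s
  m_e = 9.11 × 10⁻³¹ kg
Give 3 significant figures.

0.0260 A

One atomic unit of electric current: I_au = e E_h/ℏ = m_e e⁵/((4πε₀)²ℏ³) = 6.67 × 10⁻³ A.
3.90 × 6.67 × 10⁻³ A = 0.0260 A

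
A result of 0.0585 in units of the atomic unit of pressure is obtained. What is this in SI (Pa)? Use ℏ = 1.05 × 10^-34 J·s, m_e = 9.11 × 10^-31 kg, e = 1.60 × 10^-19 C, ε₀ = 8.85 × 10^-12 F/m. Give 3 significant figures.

1.76 × 10^12 Pa

One atomic unit of pressure: P_au = E_h/a₀³ = m_e⁴e¹⁰/((4πε₀)⁵ℏ⁸) = 3.01 × 10^13 Pa.
0.0585 × 3.01 × 10^13 Pa = 1.76 × 10^12 Pa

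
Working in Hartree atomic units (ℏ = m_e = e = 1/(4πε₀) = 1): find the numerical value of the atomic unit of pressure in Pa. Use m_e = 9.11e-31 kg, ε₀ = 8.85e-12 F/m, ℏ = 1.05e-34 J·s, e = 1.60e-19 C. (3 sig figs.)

From ℏ = m_e = e = 1/(4πε₀) = 1 the pressure scale is P_au = E_h/a₀³ = m_e⁴e¹⁰/((4πε₀)⁵ℏ⁸).
E_h = 4.38e-18 J
a₀ = 5.26e-11 m
E_h/a₀³ = 3.01e13 Pa

3.01e13 Pa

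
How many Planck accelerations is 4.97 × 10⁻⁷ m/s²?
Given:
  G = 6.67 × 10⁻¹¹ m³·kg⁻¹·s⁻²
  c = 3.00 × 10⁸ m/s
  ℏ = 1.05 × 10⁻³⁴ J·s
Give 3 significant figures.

Planck acceleration: a_P = √(c⁷/(ℏG)) = 5.59 × 10⁵¹ m/s².
4.97 × 10⁻⁷ / 5.59 × 10⁵¹ = 8.89 × 10⁻⁵⁹

8.89 × 10⁻⁵⁹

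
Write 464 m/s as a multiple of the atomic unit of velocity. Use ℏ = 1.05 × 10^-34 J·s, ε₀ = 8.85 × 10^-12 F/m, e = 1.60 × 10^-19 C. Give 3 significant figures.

atomic unit of velocity: v_au = e²/(4πε₀ℏ) = 2.19 × 10^6 m/s.
464 / 2.19 × 10^6 = 2.12 × 10^-4

2.12 × 10^-4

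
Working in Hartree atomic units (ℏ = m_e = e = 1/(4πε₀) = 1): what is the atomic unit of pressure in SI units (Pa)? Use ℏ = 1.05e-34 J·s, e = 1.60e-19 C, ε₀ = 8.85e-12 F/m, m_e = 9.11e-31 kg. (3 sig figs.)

From ℏ = m_e = e = 1/(4πε₀) = 1 the pressure scale is P_au = E_h/a₀³ = m_e⁴e¹⁰/((4πε₀)⁵ℏ⁸).
E_h = 4.38e-18 J
a₀ = 5.26e-11 m
E_h/a₀³ = 3.01e13 Pa

3.01e13 Pa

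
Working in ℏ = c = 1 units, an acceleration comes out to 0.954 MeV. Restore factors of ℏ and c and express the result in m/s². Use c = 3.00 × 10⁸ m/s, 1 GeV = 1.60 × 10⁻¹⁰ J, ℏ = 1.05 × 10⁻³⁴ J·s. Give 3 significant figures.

Acceleration is [L]/[T]² = c·[E]/ℏ.
1 GeV → c/ℏ × (1 GeV in J) = 4.57 × 10³² m/s².
Convert the energy scale: 0.954 MeV = 9.54 × 10⁻⁴ GeV.
Result: 9.54 × 10⁻⁴ × 4.57 × 10³² = 4.36 × 10²⁹ m/s².

4.36 × 10²⁹ m/s²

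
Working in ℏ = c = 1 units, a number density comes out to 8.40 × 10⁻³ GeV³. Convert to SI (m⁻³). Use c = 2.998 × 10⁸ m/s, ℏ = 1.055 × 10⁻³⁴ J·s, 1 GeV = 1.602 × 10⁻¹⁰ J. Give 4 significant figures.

Number density is [L]⁻³ = [E]³/(ℏc)³.
1 GeV³ → 1/(ℏc)³ × (1 GeV in J)³ = 1.299 × 10⁴⁷ m⁻³.
Result: 8.40 × 10⁻³ × 1.299 × 10⁴⁷ = 1.091 × 10⁴⁵ m⁻³.

1.091 × 10⁴⁵ m⁻³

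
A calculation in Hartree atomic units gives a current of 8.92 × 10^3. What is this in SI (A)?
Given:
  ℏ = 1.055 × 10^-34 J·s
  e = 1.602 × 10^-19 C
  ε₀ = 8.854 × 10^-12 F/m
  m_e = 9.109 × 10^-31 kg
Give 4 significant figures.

58.98 A

One atomic unit of electric current: I_au = e E_h/ℏ = m_e e⁵/((4πε₀)²ℏ³) = 6.612 × 10^-3 A.
8.92 × 10^3 × 6.612 × 10^-3 A = 58.98 A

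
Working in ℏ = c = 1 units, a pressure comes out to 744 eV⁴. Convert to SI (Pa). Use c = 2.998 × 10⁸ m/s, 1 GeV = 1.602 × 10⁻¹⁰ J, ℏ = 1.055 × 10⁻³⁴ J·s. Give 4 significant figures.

Pressure is [E]/[L]³ = [E]⁴/(ℏc)³.
1 GeV⁴ → 1/(ℏc)³ × (1 GeV in J)⁴ = 2.082 × 10³⁷ Pa.
Convert the energy scale: 744 eV⁴ = 7.44 × 10⁻³⁴ GeV⁴.
Result: 7.44 × 10⁻³⁴ × 2.082 × 10³⁷ = 1.549 × 10⁴ Pa.

1.549 × 10⁴ Pa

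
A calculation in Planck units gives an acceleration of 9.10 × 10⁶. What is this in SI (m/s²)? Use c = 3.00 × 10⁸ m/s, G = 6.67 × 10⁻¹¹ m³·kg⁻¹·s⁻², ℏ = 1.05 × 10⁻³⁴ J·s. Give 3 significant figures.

5.09 × 10⁵⁸ m/s²

One Planck acceleration: a_P = √(c⁷/(ℏG)) = 5.59 × 10⁵¹ m/s².
9.10 × 10⁶ × 5.59 × 10⁵¹ m/s² = 5.09 × 10⁵⁸ m/s²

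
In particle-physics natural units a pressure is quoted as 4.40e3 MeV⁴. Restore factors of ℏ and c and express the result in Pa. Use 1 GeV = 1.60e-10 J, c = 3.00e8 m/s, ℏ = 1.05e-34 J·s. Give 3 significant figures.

9.23e28 Pa

Pressure is [E]/[L]³ = [E]⁴/(ℏc)³.
1 GeV⁴ → 1/(ℏc)³ × (1 GeV in J)⁴ = 2.10e37 Pa.
Convert the energy scale: 4.40e3 MeV⁴ = 4.40e-9 GeV⁴.
Result: 4.40e-9 × 2.10e37 = 9.23e28 Pa.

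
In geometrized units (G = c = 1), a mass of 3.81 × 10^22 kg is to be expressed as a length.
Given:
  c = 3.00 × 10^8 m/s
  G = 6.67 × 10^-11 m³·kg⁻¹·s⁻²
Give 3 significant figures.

2.82 × 10^-5 m

In G = c = 1 units mass has dimensions of length; the conversion factor is G/c².
3.81 × 10^22 kg × (G/c²) = 2.82 × 10^-5 m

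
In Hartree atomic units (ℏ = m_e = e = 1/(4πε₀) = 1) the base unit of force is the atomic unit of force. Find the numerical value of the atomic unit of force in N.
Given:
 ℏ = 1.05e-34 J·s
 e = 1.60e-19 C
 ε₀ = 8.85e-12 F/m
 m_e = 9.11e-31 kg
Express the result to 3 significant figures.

8.33e-8 N

F_au = E_h/a₀ = m_e²e⁶/((4πε₀)³ℏ⁴)
E_h = 4.38e-18 J
a₀ = 5.26e-11 m
E_h/a₀ = 8.33e-8 N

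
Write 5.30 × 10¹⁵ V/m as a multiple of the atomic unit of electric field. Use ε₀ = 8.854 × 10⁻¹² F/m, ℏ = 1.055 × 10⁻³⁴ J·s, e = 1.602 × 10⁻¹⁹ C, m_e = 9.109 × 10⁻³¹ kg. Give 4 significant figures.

atomic unit of electric field: E_au = E_h/(e a₀) = m_e²e⁵/((4πε₀)³ℏ⁴) = 5.131 × 10¹¹ V/m.
5.30 × 10¹⁵ / 5.131 × 10¹¹ = 1.033 × 10⁴

1.033 × 10⁴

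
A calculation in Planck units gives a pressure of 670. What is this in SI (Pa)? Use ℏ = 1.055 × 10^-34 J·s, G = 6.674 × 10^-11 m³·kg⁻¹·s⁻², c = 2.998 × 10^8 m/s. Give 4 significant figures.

One Planck pressure: p_P = c⁷/(ℏG²) = 4.632 × 10^113 Pa.
670 × 4.632 × 10^113 Pa = 3.104 × 10^116 Pa

3.104 × 10^116 Pa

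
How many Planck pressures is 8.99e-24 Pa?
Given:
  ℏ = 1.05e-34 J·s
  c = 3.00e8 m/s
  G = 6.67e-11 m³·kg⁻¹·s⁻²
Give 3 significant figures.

Planck pressure: p_P = c⁷/(ℏG²) = 4.68e113 Pa.
8.99e-24 / 4.68e113 = 1.92e-137

1.92e-137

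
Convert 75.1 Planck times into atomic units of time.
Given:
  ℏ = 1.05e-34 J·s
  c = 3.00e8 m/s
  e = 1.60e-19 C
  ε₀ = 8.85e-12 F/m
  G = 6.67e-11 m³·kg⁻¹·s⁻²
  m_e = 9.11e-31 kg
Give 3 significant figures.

Planck time: t_P = √(ℏG/c⁵) = 5.37e-44 s
atomic unit of time: τ_au = (4πε₀)²ℏ³/(m_e e⁴) = 2.40e-17 s
75.1 × 5.37e-44 / 2.40e-17 = 1.68e-25

1.68e-25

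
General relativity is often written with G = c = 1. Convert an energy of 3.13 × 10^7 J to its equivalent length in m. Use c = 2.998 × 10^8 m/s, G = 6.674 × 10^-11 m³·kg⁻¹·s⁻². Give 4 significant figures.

2.586 × 10^-37 m

Energy → length via G/c⁴.
3.13 × 10^7 J × (G/c⁴) = 2.586 × 10^-37 m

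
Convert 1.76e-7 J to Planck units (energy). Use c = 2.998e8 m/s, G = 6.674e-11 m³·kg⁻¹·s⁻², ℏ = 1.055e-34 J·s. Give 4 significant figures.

8.995e-17

Planck energy: E_P = √(ℏc⁵/G) = 1.957e9 J.
1.76e-7 / 1.957e9 = 8.995e-17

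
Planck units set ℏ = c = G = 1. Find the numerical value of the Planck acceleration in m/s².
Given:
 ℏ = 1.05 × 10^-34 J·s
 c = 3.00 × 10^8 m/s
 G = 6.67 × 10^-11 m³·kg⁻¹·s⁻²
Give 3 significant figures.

From ℏ = c = G = 1 the acceleration scale is a_P = √(c⁷/(ℏG)).
  = √(3.12 × 10^103)
  = 5.59 × 10^51 m/s²

5.59 × 10^51 m/s²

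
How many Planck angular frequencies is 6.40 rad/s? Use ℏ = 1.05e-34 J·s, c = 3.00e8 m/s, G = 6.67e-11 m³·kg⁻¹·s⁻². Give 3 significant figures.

3.44e-43

Planck angular frequency: ω_P = √(c⁵/(ℏG)) = 1.86e43 rad/s.
6.40 / 1.86e43 = 3.44e-43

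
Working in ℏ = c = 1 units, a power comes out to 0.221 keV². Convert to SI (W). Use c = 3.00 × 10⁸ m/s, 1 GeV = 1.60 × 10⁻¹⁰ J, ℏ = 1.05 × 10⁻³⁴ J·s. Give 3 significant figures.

Power is [E]/[T] = [E]²/ℏ.
1 GeV² → 1/ℏ × (1 GeV in J)² = 2.44 × 10¹⁴ W.
Convert the energy scale: 0.221 keV² = 2.21 × 10⁻¹³ GeV².
Result: 2.21 × 10⁻¹³ × 2.44 × 10¹⁴ = 53.9 W.

53.9 W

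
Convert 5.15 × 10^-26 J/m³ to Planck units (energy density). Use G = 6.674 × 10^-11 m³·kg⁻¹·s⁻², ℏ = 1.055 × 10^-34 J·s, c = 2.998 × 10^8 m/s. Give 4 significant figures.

Planck energy density: u_P = c⁷/(ℏG²) = 4.632 × 10^113 J/m³.
5.15 × 10^-26 / 4.632 × 10^113 = 1.112 × 10^-139

1.112 × 10^-139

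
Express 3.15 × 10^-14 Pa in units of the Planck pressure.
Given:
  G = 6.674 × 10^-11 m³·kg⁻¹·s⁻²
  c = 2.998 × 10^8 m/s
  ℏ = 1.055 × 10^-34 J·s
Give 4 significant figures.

Planck pressure: p_P = c⁷/(ℏG²) = 4.632 × 10^113 Pa.
3.15 × 10^-14 / 4.632 × 10^113 = 6.800 × 10^-128

6.800 × 10^-128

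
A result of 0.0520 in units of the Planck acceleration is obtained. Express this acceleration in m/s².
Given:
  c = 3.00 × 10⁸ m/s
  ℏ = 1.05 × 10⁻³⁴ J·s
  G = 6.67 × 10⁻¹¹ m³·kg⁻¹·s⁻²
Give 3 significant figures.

One Planck acceleration: a_P = √(c⁷/(ℏG)) = 5.59 × 10⁵¹ m/s².
0.0520 × 5.59 × 10⁵¹ m/s² = 2.91 × 10⁵⁰ m/s²

2.91 × 10⁵⁰ m/s²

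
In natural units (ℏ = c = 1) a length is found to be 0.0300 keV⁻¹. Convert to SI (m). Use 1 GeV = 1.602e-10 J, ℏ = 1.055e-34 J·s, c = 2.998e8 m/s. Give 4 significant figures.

5.923e-12 m

A length is [E]⁻¹ in ℏ=c=1; restore one factor of ℏc.
1 GeV⁻¹ → ℏc × (1 GeV in J)⁻¹ = 1.974e-16 m.
Convert the energy scale: 0.0300 keV⁻¹ = 3.00e4 GeV⁻¹.
Result: 3.00e4 × 1.974e-16 = 5.923e-12 m.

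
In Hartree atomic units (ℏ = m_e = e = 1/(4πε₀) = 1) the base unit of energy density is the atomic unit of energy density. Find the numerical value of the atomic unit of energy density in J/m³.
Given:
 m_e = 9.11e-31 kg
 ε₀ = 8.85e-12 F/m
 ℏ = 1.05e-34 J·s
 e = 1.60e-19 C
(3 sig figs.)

u_au = E_h/a₀³ = m_e⁴e¹⁰/((4πε₀)⁵ℏ⁸)
E_h = 4.38e-18 J
a₀ = 5.26e-11 m
E_h/a₀³ = 3.01e13 J/m³

3.01e13 J/m³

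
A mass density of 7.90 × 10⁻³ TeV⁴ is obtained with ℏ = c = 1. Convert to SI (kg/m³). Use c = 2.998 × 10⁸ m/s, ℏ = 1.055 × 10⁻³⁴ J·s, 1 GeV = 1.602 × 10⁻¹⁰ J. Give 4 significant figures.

1.830 × 10³⁰ kg/m³

Mass density is [E]/(c²[L]³) = [E]⁴/(ℏ³c⁵).
1 GeV⁴ → 1/(ℏ³c⁵) × (1 GeV in J)⁴ = 2.316 × 10²⁰ kg/m³.
Convert the energy scale: 7.90 × 10⁻³ TeV⁴ = 7.90 × 10⁹ GeV⁴.
Result: 7.90 × 10⁹ × 2.316 × 10²⁰ = 1.830 × 10³⁰ kg/m³.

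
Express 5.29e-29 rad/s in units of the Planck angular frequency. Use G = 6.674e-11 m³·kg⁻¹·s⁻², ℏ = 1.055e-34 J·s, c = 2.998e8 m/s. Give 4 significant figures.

Planck angular frequency: ω_P = √(c⁵/(ℏG)) = 1.855e43 rad/s.
5.29e-29 / 1.855e43 = 2.852e-72

2.852e-72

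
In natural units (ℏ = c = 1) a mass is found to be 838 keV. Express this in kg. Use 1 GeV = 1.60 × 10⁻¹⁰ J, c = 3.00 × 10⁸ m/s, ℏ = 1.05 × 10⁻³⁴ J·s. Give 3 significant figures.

Mass is [E]/c²; divide by c².
1 GeV → 1/c² × (1 GeV in J) = 1.78 × 10⁻²⁷ kg.
Convert the energy scale: 838 keV = 8.38 × 10⁻⁴ GeV.
Result: 8.38 × 10⁻⁴ × 1.78 × 10⁻²⁷ = 1.49 × 10⁻³⁰ kg.

1.49 × 10⁻³⁰ kg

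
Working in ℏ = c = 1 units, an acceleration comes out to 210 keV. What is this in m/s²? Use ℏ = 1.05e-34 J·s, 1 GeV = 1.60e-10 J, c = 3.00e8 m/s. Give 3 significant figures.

9.60e28 m/s²

Acceleration is [L]/[T]² = c·[E]/ℏ.
1 GeV → c/ℏ × (1 GeV in J) = 4.57e32 m/s².
Convert the energy scale: 210 keV = 2.10e-4 GeV.
Result: 2.10e-4 × 4.57e32 = 9.60e28 m/s².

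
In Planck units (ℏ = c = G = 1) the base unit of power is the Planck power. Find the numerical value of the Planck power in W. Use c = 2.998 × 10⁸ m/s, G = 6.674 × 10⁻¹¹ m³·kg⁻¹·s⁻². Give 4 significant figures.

P_P = c⁵/G
  = 2.422 × 10⁴² / 6.674 × 10⁻¹¹
  = 3.629 × 10⁵² W

3.629 × 10⁵² W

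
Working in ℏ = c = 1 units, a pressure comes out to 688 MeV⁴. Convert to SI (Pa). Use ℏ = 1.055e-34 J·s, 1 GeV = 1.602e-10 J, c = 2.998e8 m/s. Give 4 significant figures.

Pressure is [E]/[L]³ = [E]⁴/(ℏc)³.
1 GeV⁴ → 1/(ℏc)³ × (1 GeV in J)⁴ = 2.082e37 Pa.
Convert the energy scale: 688 MeV⁴ = 6.88e-10 GeV⁴.
Result: 6.88e-10 × 2.082e37 = 1.432e28 Pa.

1.432e28 Pa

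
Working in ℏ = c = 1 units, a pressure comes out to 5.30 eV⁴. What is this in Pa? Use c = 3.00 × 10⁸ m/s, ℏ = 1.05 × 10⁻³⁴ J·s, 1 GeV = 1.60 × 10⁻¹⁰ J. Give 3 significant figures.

Pressure is [E]/[L]³ = [E]⁴/(ℏc)³.
1 GeV⁴ → 1/(ℏc)³ × (1 GeV in J)⁴ = 2.10 × 10³⁷ Pa.
Convert the energy scale: 5.30 eV⁴ = 5.30 × 10⁻³⁶ GeV⁴.
Result: 5.30 × 10⁻³⁶ × 2.10 × 10³⁷ = 111 Pa.

111 Pa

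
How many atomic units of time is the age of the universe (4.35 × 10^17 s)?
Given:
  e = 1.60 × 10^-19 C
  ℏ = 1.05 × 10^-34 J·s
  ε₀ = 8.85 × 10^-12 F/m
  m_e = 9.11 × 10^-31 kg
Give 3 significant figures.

1.81 × 10^34

atomic unit of time: τ_au = (4πε₀)²ℏ³/(m_e e⁴) = 2.40 × 10^-17 s.
4.35 × 10^17 / 2.40 × 10^-17 = 1.81 × 10^34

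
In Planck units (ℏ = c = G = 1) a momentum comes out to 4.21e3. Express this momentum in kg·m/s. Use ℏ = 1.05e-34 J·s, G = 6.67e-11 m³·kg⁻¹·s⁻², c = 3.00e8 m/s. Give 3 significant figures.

One Planck momentum: p_P = √(ℏc³/G) = 6.52 kg·m/s.
4.21e3 × 6.52 kg·m/s = 2.74e4 kg·m/s

2.74e4 kg·m/s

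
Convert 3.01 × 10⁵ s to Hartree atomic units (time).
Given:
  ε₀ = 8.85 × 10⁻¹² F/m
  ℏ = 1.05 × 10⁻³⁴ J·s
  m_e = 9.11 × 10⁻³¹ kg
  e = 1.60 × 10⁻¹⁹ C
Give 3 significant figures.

atomic unit of time: τ_au = (4πε₀)²ℏ³/(m_e e⁴) = 2.40 × 10⁻¹⁷ s.
3.01 × 10⁵ / 2.40 × 10⁻¹⁷ = 1.26 × 10²²

1.26 × 10²²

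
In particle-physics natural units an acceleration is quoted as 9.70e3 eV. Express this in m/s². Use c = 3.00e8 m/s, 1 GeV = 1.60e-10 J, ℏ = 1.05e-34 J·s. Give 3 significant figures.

Acceleration is [L]/[T]² = c·[E]/ℏ.
1 GeV → c/ℏ × (1 GeV in J) = 4.57e32 m/s².
Convert the energy scale: 9.70e3 eV = 9.70e-6 GeV.
Result: 9.70e-6 × 4.57e32 = 4.43e27 m/s².

4.43e27 m/s²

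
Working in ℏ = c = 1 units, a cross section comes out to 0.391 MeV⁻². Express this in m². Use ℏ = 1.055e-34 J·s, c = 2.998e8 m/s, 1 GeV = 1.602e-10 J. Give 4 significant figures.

Area is [L]² = [E]⁻²·(ℏc)²; restore (ℏc)².
1 GeV⁻² → (ℏc)² × (1 GeV in J)⁻² = 3.898e-32 m².
Convert the energy scale: 0.391 MeV⁻² = 3.91e5 GeV⁻².
Result: 3.91e5 × 3.898e-32 = 1.524e-26 m².

1.524e-26 m²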